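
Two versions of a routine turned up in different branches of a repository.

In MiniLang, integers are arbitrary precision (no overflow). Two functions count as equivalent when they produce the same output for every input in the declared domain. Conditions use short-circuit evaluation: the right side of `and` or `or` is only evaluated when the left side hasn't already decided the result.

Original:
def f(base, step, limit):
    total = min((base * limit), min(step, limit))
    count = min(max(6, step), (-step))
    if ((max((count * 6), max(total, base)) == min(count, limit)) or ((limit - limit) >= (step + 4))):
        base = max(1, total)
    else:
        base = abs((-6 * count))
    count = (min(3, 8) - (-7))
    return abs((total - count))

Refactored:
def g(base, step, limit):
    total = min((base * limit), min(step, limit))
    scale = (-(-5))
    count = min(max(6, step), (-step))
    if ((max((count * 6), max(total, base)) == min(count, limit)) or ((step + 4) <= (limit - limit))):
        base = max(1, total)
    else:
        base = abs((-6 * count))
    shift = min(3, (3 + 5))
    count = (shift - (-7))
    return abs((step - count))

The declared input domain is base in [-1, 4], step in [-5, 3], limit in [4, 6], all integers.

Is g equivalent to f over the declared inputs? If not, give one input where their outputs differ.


There is a counterexample at base=-1, step=-5, limit=6: 16 on one side, 15 on the other.
f: total becomes -6; next count becomes 5; next ((max((count * 6), max(total, base)) == min(count, limit)) or ((limit - limit) >= (step + 4))) evaluates to true; next base becomes 1; next count becomes 10; next final value 16
g: total becomes -6; next scale becomes 5; next count becomes 5; next ((max((count * 6), max(total, base)) == min(count, limit)) or ((step + 4) <= (limit - limit))) evaluates to true; next base becomes 1; next shift becomes 3; next count becomes 10; next final value 15
verdict: not equivalent; witness: base=-1, step=-5, limit=6


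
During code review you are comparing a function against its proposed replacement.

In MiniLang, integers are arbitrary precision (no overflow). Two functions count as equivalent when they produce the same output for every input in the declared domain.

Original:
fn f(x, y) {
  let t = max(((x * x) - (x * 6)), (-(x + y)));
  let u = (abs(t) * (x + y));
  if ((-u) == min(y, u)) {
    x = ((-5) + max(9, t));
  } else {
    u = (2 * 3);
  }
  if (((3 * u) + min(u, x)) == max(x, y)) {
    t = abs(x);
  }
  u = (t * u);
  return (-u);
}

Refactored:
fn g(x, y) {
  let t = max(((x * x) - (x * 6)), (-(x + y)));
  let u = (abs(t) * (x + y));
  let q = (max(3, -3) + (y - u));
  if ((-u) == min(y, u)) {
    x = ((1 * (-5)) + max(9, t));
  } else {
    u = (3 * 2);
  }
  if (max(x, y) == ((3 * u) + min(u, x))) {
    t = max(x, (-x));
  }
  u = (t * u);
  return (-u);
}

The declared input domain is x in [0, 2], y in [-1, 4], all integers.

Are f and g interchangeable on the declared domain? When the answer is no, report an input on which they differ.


Side by side, the visible changes include: constant usage differs, min/max/abs usage differs, local variable names differ, arithmetic usage differs, statement counts differ.
Spot check at x=2, y=4 — f: t = -6; u = 36; ((-u) == min(y, u)) -> false; u = 6; (((3 * u) + min(u, x)) == max(x, y)) -> false; u = -36; return 36. g: t = -6; u = 36; q = -29; ((-u) == min(y, u)) -> false; u = 6; (max(x, y) == ((3 * u) + min(u, x))) -> false; u = -36; return 36. Both give 36.
An exhaustive pass over the 18 declared inputs shows identical outputs.
verdict: equivalent


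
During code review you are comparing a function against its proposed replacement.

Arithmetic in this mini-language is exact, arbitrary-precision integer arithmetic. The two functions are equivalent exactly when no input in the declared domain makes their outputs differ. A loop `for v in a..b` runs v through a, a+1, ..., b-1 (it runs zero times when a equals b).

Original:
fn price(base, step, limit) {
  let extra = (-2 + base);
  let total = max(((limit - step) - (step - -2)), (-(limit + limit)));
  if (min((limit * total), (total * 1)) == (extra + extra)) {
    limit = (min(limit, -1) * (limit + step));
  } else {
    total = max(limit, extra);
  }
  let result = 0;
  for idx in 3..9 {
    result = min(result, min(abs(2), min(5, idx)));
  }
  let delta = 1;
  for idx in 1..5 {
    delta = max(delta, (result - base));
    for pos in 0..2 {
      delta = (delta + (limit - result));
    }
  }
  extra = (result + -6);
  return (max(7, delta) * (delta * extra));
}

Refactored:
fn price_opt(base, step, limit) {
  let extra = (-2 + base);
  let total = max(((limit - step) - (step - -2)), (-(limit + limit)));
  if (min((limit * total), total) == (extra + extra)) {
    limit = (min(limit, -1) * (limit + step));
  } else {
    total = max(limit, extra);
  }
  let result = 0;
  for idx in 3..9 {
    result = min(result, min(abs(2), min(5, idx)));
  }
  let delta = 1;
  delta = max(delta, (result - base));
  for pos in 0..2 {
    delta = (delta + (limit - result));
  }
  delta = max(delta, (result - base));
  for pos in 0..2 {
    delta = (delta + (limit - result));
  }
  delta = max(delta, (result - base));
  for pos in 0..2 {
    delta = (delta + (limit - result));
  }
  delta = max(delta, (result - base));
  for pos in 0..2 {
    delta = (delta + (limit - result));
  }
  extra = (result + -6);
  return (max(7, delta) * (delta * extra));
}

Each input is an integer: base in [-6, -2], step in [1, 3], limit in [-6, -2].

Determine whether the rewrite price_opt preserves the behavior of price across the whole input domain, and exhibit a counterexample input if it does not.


Equivalent — the differences include min/max/abs usage differs; loop structure differs; arithmetic usage differs; constant usage differs; statement counts differ, yet no declared input distinguishes the two.
Spot check at base=-6, step=3, limit=-5 — price: extra = -8; total = 10; (min((limit * total), (total * 1)) == (extra + extra)) -> false; total = -5; result = 0; [idx=3]; result = 0; [idx=4]; result = 0; [idx=5]; result = 0; [idx=6]; result = 0; [idx=7]; result = 0; [idx=8]; result = 0; delta = 1; [idx=1]; delta = 6; [pos=0]; delta = 1; [pos=1]; delta = -4; [idx=2]; delta = 6; [pos=0]; delta = 1; [pos=1]; delta = -4; [idx=3]; delta = 6; [pos=0]; delta = 1; [pos=1]; delta = -4; [idx=4]; delta = 6; [pos=0]; delta = 1; [pos=1]; delta = -4; extra = -6; return 168. price_opt: extra = -8; total = 10; (min((limit * total), total) == (extra + extra)) -> false; total = -5; result = 0; [idx=3]; result = 0; [idx=4]; result = 0; [idx=5]; result = 0; [idx=6]; result = 0; [idx=7]; result = 0; [idx=8]; result = 0; delta = 1; delta = 6; [pos=0]; delta = 1; [pos=1]; delta = -4; delta = 6; [pos=0]; delta = 1; [pos=1]; delta = -4; delta = 6; [pos=0]; delta = 1; [pos=1]; delta = -4; delta = 6; [pos=0]; delta = 1; [pos=1]; delta = -4; extra = -6; return 168. Both give 168.
Across all 75 domain points the two functions coincide.
verdict: equivalent


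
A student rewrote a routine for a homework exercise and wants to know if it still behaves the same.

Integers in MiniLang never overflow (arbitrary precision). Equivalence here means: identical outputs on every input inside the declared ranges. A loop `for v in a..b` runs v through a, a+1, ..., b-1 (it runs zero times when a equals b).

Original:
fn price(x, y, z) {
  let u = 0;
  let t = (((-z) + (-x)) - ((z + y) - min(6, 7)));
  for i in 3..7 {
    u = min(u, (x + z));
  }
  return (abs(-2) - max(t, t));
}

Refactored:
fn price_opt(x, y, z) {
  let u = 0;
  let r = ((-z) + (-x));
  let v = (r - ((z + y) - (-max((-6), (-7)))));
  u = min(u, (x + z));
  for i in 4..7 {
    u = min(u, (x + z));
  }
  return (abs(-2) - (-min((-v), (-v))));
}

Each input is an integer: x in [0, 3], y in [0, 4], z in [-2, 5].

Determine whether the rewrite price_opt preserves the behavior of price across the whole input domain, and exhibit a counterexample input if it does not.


Behavior is preserved: although min/max/abs usage differs; also loop structure differs; also arithmetic usage differs; also local variable names differ; also statement counts differ, the outputs never diverge.
One worked example (x=0, y=2, z=1) — price: u=0, then t=2, then (i=3), then u=0, then (i=4), then u=0, then (i=5), then u=0, then (i=6), then u=0, then returns 0; price_opt: u=0, then r=-1, then v=2, then u=0, then (i=4), then u=0, then (i=5), then u=0, then (i=6), then u=0, then returns 0; agreement on 0.
Every one of the 160 inputs gives matching results.
verdict: equivalent


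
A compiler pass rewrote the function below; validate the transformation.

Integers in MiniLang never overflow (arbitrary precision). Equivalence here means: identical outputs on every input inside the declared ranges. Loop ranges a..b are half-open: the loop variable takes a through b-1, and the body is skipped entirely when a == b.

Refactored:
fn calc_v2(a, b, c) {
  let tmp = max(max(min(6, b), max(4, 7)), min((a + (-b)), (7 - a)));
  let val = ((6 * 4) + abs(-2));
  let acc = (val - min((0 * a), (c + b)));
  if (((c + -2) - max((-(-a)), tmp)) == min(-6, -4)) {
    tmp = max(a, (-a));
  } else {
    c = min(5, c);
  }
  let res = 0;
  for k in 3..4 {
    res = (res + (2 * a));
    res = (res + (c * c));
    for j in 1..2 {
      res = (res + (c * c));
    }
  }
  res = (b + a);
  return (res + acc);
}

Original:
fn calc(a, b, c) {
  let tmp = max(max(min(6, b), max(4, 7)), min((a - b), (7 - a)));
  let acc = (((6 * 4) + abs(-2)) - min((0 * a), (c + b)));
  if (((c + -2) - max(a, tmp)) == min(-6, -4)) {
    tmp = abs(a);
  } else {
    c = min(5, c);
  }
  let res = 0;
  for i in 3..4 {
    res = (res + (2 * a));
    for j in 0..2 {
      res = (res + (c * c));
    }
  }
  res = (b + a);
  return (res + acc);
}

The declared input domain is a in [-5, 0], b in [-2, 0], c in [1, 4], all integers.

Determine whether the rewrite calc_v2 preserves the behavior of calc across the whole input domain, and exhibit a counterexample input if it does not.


This is a faithful refactor — statement counts differ; and min/max/abs usage differs; and arithmetic usage differs; and loop structure differs; and local variable names differ, but the computed results match everywhere.
One worked example (a=-5, b=-2, c=1) — calc: tmp := 7 | acc := 27 | (((c + -2) - max(a, tmp)) == min(-6, -4)): false | c := 1 | res := 0 | iter i=3: | res := -10 | iter j=0: | res := -9 | iter j=1: | res := -8 | res := -7 | result 20; calc_v2: tmp := 7 | val := 26 | acc := 27 | (((c + -2) - max((-(-a)), tmp)) == min(-6, -4)): false | c := 1 | res := 0 | iter k=3: | res := -10 | res := -9 | iter j=1: | res := -8 | res := -7 | result 20; agreement on 20.
An exhaustive pass over the 72 declared inputs shows identical outputs.
verdict: equivalent


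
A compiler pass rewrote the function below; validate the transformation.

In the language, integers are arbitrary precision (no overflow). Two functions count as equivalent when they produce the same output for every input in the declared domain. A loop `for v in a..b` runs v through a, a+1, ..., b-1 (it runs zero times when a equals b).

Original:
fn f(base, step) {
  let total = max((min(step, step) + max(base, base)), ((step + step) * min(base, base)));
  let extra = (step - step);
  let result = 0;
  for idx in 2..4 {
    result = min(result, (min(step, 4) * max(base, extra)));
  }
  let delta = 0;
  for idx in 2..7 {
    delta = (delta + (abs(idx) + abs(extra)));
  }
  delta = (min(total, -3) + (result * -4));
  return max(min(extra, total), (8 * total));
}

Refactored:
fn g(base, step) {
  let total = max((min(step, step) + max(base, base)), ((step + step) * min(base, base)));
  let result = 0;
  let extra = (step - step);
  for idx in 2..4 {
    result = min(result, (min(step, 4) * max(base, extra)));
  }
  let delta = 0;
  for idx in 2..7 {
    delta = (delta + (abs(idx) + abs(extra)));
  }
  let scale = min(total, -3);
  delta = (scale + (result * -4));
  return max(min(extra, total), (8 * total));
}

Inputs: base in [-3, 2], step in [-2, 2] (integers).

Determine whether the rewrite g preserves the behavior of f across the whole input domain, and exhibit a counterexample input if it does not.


Reading the diff, among the changes: statement counts differ; and local variable names differ.
Tracing base=-3, step=-2: f: total becomes 12; next extra becomes 0; next result becomes 0; next at idx=2:; next result becomes 0; next at idx=3:; next result becomes 0; next delta becomes 0; next at idx=2:; next delta becomes 2; next at idx=3:; next delta becomes 5; next at idx=4:; next delta becomes 9; next at idx=5:; next delta becomes 14; next at idx=6:; next delta becomes 20; next delta becomes -3; next final value 96 | g: total becomes 12; next result becomes 0; next extra becomes 0; next at idx=2:; next result becomes 0; next at idx=3:; next result becomes 0; next delta becomes 0; next at idx=2:; next delta becomes 2; next at idx=3:; next delta becomes 5; next at idx=4:; next delta becomes 9; next at idx=5:; next delta becomes 14; next at idx=6:; next delta becomes 20; next scale becomes -3; next delta becomes -3; next final value 96 — matching result 96.
Across all 30 domain points the two functions coincide.
verdict: equivalent


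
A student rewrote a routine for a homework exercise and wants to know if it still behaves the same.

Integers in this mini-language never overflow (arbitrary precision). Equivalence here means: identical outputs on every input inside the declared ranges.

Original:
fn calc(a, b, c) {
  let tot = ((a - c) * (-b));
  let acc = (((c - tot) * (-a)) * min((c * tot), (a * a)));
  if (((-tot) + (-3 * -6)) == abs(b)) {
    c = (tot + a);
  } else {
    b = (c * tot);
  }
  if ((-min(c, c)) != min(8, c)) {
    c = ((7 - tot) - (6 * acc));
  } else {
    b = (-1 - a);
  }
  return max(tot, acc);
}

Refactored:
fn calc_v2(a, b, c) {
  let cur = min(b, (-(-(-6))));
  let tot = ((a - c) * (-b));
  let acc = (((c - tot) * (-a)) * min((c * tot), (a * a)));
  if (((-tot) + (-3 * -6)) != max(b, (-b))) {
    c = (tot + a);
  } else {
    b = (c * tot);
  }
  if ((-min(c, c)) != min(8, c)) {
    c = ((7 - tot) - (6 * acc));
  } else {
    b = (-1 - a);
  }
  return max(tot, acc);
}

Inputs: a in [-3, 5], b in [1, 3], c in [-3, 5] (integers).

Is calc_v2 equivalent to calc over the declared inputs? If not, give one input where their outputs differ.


The suspicious-looking change has no observable effect anywhere in the declared ranges.
One worked example (a=5, b=3, c=-1) — calc: tot becomes -18; next acc becomes -1530; next (((-tot) + (-3 * -6)) == abs(b)) evaluates to false; next b becomes 18; next ((-min(c, c)) != min(8, c)) evaluates to true; next c becomes 9205; next final value -18; calc_v2: cur becomes -6; next tot becomes -18; next acc becomes -1530; next (((-tot) + (-3 * -6)) != max(b, (-b))) evaluates to true; next c becomes -13; next ((-min(c, c)) != min(8, c)) evaluates to true; next c becomes 9205; next final value -18; agreement on -18.
An exhaustive pass over the 243 declared inputs shows identical outputs.
verdict: equivalent


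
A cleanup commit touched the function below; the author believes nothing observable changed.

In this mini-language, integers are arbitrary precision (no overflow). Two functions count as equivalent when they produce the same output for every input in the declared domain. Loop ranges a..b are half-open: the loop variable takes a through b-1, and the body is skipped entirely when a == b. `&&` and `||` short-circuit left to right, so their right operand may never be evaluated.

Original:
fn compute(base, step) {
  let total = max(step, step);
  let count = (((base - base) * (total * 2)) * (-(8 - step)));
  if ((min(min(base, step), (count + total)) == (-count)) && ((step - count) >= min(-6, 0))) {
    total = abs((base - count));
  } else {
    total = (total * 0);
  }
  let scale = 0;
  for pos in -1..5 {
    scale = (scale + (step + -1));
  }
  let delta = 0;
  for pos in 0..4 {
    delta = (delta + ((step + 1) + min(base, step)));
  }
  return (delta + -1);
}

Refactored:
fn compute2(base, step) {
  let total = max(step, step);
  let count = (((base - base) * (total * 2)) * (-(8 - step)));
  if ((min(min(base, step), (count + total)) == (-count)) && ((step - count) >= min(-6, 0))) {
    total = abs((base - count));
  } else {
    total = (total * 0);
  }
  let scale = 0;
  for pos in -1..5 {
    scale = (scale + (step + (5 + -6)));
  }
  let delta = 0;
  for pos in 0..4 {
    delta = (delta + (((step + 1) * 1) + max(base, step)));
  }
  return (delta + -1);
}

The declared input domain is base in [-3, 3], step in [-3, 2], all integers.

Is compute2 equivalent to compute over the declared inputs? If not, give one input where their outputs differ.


The rewrite breaks on base=-3, step=-2, where the results are -17 and -13.
compute: total = -2; count = 0; ((min(min(base, step), (count + total)) == (-count)) && ((step - count) >= min(-6, 0))) -> false; total = 0; scale = 0; [pos=-1]; scale = -3; [pos=0]; scale = -6; [pos=1]; scale = -9; [pos=2]; scale = -12; [pos=3]; scale = -15; [pos=4]; scale = -18; delta = 0; [pos=0]; delta = -4; [pos=1]; delta = -8; [pos=2]; delta = -12; [pos=3]; delta = -16; return -17
compute2: total = -2; count = 0; ((min(min(base, step), (count + total)) == (-count)) && ((step - count) >= min(-6, 0))) -> false; total = 0; scale = 0; [pos=-1]; scale = -3; [pos=0]; scale = -6; [pos=1]; scale = -9; [pos=2]; scale = -12; [pos=3]; scale = -15; [pos=4]; scale = -18; delta = 0; [pos=0]; delta = -3; [pos=1]; delta = -6; [pos=2]; delta = -9; [pos=3]; delta = -12; return -13
verdict: not equivalent; witness: base=-3, step=-2


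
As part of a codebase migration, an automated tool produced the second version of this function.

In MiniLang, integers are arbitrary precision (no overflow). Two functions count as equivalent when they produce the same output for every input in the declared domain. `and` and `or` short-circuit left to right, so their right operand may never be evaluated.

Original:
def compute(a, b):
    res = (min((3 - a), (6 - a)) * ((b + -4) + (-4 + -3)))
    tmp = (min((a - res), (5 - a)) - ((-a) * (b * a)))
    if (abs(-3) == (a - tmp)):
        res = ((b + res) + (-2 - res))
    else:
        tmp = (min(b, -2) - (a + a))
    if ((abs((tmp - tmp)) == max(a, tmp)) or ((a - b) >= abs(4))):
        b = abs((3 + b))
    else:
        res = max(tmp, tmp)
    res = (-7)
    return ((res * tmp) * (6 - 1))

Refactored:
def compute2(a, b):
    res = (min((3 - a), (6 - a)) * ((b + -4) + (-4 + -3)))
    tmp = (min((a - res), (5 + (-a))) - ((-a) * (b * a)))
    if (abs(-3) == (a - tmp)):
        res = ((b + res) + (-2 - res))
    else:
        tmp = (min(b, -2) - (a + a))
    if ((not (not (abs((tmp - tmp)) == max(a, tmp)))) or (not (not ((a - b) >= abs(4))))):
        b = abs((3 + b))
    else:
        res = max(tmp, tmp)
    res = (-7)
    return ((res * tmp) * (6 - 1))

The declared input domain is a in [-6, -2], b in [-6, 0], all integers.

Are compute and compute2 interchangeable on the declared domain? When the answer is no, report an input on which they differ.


Behavior is preserved: although boolean connective usage differs, and arithmetic usage differs, the outputs never diverge.
One worked example (a=-6, b=-6) — compute: res becomes -153; next tmp becomes -205; next (abs(-3) == (a - tmp)) evaluates to false; next tmp becomes 6; next ((abs((tmp - tmp)) == max(a, tmp)) or ((a - b) >= abs(4))) evaluates to false; next res becomes 6; next res becomes -7; next final value -210; compute2: res becomes -153; next tmp becomes -205; next (abs(-3) == (a - tmp)) evaluates to false; next tmp becomes 6; next ((not (not (abs((tmp - tmp)) == max(a, tmp)))) or (not (not ((a - b) >= abs(4))))) evaluates to false; next res becomes 6; next res becomes -7; next final value -210; agreement on -210.
Sweeping the whole domain (35 inputs) finds no disagreement.
verdict: equivalent


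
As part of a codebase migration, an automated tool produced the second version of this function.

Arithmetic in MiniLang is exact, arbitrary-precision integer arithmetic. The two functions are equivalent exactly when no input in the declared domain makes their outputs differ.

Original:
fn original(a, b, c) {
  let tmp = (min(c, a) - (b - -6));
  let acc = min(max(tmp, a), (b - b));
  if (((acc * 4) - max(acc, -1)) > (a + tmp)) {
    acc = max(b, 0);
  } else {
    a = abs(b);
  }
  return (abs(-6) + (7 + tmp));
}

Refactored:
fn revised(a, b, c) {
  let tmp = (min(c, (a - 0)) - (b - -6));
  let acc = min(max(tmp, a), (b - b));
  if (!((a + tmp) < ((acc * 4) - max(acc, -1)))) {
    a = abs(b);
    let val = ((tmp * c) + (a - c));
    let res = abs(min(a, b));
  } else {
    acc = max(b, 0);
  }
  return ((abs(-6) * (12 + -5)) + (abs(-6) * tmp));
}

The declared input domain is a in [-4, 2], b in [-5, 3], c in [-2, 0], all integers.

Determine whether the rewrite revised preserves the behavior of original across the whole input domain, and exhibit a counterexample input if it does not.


Run the pair on a=-4, b=-5, c=-2.
original: tmp := -5 | acc := -4 | (((acc * 4) - max(acc, -1)) > (a + tmp)): false | a := 5 | result 8
revised: tmp := -5 | acc := -4 | (!((a + tmp) < ((acc * 4) - max(acc, -1)))): true | a := 5 | val := 17 | res := 5 | result 12
8 and 12 differ, so these are not the same function on this domain.
verdict: not equivalent; witness: a=-4, b=-5, c=-2


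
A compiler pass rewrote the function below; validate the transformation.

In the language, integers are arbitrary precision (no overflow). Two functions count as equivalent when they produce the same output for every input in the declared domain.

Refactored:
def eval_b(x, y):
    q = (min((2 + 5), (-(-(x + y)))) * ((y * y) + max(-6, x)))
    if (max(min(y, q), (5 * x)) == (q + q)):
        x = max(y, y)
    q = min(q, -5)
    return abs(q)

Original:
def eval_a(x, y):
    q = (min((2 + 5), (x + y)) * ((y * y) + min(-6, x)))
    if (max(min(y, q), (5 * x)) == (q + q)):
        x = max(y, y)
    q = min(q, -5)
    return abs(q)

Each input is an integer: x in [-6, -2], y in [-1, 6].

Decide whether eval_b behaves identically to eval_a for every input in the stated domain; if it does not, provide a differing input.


These are not equivalent — on x=-5, y=3 the outputs split (6 vs 8).
eval_a: q = -6; (max(min(y, q), (5 * x)) == (q + q)) -> false; q = -6; return 6
eval_b: q = -8; (max(min(y, q), (5 * x)) == (q + q)) -> false; q = -8; return 8
verdict: not equivalent; witness: x=-5, y=3


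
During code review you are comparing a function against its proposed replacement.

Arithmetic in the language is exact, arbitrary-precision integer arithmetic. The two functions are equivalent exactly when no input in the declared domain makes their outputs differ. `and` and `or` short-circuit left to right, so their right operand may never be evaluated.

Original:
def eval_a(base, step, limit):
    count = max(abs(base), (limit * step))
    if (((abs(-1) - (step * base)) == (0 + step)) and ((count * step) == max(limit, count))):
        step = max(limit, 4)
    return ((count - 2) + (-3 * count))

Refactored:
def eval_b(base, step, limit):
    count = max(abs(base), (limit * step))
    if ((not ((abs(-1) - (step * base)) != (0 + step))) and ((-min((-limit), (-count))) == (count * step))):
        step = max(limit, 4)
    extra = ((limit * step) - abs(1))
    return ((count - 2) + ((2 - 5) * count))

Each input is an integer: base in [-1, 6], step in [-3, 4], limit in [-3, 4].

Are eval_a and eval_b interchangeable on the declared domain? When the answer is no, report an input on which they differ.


Behavior is preserved: although boolean connective usage differs; and local variable names differ; and min/max/abs usage differs; and statement counts differ; and comparison usage differs; and constant usage differs; and arithmetic usage differs, the outputs never diverge.
As a probe, take base=1, step=1, limit=4: eval_a runs count=4, then (((abs(-1) - (step * base)) == (0 + step)) and ((count * step) == max(limit, count))) is false, then returns -10; eval_b runs count=4, then ((not ((abs(-1) - (step * base)) != (0 + step))) and ((-min((-limit), (-count))) == (count * step))) is false, then extra=3, then returns -10; both end at -10.
Checked all 512 inputs in the declared domain: the outputs agree on every one.
verdict: equivalent


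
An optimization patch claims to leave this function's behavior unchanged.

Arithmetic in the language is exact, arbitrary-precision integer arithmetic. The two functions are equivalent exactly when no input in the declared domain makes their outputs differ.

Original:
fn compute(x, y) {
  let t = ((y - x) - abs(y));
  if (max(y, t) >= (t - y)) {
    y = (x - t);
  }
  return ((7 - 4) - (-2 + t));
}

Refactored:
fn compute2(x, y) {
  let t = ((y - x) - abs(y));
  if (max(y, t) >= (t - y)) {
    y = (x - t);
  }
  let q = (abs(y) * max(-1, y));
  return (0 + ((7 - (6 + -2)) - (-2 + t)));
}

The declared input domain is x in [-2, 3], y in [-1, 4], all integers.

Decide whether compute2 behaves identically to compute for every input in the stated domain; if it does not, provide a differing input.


Reading the diff, among the changes: local variable names differ; and statement counts differ; and arithmetic usage differs; and min/max/abs usage differs; and constant usage differs.
Tracing x=3, y=4: compute: t becomes -3; next (max(y, t) >= (t - y)) evaluates to true; next y becomes 6; next final value 8 | compute2: t becomes -3; next (max(y, t) >= (t - y)) evaluates to true; next y becomes 6; next q becomes 36; next final value 8 — matching result 8.
An exhaustive pass over the 36 declared inputs shows identical outputs.
verdict: equivalent


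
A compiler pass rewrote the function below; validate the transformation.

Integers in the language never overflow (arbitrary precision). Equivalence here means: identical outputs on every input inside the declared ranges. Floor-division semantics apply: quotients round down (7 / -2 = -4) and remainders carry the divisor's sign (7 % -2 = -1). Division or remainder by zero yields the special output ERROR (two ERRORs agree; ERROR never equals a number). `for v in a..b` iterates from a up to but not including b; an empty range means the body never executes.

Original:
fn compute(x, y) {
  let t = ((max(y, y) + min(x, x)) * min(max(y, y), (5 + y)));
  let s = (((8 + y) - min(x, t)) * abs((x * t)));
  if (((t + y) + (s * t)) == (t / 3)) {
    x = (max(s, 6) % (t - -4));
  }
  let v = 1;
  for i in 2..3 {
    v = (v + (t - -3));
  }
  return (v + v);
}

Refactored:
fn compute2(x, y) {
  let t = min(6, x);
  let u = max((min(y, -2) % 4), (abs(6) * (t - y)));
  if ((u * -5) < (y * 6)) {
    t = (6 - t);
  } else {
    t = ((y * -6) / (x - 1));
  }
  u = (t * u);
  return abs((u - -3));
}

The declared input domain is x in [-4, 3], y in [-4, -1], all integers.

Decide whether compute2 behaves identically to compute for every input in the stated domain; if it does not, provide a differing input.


Take x=-4, y=-4.
compute: t=32, then s=1024, then (((t + y) + (s * t)) == (t / 3)) is false, then v=1, then (i=2), then v=36, then returns 72
compute2: t=-4, then u=0, then ((u * -5) < (y * 6)) is false, then t=-5, then u=0, then returns 3
72 and 3 differ, so these are not the same function on this domain.
verdict: not equivalent; witness: x=-4, y=-4


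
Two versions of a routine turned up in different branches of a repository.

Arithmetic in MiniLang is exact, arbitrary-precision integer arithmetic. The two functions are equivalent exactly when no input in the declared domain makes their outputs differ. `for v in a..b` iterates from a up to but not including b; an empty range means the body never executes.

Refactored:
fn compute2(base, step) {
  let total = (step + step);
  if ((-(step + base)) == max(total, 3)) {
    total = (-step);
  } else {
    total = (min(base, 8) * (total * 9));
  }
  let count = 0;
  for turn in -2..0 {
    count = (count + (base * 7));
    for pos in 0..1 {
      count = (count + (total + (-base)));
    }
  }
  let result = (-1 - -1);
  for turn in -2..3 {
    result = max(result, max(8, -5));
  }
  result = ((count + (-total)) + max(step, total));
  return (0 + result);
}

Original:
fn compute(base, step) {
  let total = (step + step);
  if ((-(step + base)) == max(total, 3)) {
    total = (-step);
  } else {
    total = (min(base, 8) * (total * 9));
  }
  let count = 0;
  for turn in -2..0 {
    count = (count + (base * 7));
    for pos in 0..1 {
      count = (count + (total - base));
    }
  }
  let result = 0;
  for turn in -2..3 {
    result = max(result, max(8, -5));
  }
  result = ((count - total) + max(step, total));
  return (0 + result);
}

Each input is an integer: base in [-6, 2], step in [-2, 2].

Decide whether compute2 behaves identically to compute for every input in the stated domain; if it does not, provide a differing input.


Equivalent — the differences include constant usage differs, and arithmetic usage differs, yet no declared input distinguishes the two.
As a probe, take base=-5, step=-2: compute runs total := -4 | ((-(step + base)) == max(total, 3)): false | total := 180 | count := 0 | iter turn=-2: | count := -35 | iter pos=0: | count := 150 | iter turn=-1: | count := 115 | iter pos=0: | count := 300 | result := 0 | iter turn=-2: | result := 8 | iter turn=-1: | result := 8 | iter turn=0: | result := 8 | iter turn=1: | result := 8 | iter turn=2: | result := 8 | result := 300 | result 300; compute2 runs total := -4 | ((-(step + base)) == max(total, 3)): false | total := 180 | count := 0 | iter turn=-2: | count := -35 | iter pos=0: | count := 150 | iter turn=-1: | count := 115 | iter pos=0: | count := 300 | result := 0 | iter turn=-2: | result := 8 | iter turn=-1: | result := 8 | iter turn=0: | result := 8 | iter turn=1: | result := 8 | iter turn=2: | result := 8 | result := 300 | result 300; both end at 300.
Checked all 45 inputs in the declared domain: the outputs agree on every one.
verdict: equivalent


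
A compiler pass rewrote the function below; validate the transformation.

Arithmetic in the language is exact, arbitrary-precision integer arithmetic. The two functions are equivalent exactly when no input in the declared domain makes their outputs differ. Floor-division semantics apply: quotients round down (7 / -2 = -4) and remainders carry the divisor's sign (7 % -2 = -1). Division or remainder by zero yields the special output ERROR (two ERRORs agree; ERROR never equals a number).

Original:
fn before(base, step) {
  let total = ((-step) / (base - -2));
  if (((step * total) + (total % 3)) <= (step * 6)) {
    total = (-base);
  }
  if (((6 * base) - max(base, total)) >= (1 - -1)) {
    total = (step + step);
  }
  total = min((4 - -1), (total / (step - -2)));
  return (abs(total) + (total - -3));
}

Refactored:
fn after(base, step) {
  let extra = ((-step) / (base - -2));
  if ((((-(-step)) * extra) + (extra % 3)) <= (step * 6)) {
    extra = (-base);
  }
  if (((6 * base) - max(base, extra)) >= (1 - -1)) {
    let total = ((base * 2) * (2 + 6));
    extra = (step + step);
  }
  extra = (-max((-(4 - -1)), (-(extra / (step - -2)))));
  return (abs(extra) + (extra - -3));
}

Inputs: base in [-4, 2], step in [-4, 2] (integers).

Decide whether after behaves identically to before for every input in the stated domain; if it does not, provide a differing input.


Behavior is preserved: although min/max/abs usage differs, and constant usage differs, and local variable names differ, and arithmetic usage differs, and statement counts differ, the outputs never diverge.
Spot check at base=-3, step=-4 — before: total = -4; (((step * total) + (total % 3)) <= (step * 6)) -> false; (((6 * base) - max(base, total)) >= (1 - -1)) -> false; total = 2; return 7. after: extra = -4; ((((-(-step)) * extra) + (extra % 3)) <= (step * 6)) -> false; (((6 * base) - max(base, extra)) >= (1 - -1)) -> false; extra = 2; return 7. Both give 7.
Sweeping the whole domain (49 inputs) finds no disagreement.
verdict: equivalent


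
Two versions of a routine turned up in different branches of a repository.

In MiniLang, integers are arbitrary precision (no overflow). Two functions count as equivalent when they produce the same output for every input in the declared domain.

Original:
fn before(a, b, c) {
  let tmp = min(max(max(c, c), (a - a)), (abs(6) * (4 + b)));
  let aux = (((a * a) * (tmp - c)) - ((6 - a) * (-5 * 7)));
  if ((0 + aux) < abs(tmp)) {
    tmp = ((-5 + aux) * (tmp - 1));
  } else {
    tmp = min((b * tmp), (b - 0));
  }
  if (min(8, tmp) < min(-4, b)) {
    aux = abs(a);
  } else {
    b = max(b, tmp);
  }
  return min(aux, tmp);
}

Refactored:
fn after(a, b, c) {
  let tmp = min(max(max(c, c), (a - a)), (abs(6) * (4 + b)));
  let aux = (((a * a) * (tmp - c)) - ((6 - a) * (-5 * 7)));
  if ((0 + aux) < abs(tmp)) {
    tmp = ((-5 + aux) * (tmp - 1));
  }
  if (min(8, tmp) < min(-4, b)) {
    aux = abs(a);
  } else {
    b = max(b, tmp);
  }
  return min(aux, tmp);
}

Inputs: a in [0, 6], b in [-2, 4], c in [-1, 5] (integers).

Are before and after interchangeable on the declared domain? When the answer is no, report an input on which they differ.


a=0, b=-2, c=-1 yields -2 from before but 0 from after.
verdict: not equivalent; witness: a=0, b=-2, c=-1


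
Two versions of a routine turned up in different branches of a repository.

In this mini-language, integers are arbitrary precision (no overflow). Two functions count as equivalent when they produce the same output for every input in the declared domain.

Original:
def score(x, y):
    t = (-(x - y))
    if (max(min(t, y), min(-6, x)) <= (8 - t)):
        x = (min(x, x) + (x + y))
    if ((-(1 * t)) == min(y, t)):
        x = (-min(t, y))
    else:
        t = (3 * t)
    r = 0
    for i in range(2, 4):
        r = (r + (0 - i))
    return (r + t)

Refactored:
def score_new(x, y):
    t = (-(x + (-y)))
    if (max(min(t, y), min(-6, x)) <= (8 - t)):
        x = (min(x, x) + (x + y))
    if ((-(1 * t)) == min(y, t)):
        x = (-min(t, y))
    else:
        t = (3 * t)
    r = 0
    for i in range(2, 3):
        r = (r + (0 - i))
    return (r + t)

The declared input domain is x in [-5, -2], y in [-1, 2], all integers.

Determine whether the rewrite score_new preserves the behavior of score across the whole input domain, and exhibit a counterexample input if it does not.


Consider the input x=-5, y=-1.
score: t = 4; (max(min(t, y), min(-6, x)) <= (8 - t)) -> true; x = -11; ((-(1 * t)) == min(y, t)) -> false; t = 12; r = 0; [i=2]; r = -2; [i=3]; r = -5; return 7
score_new: t = 4; (max(min(t, y), min(-6, x)) <= (8 - t)) -> true; x = -11; ((-(1 * t)) == min(y, t)) -> false; t = 12; r = 0; [i=2]; r = -2; return 10
7 != 10, so the rewrite changes behavior.
verdict: not equivalent; witness: x=-5, y=-1


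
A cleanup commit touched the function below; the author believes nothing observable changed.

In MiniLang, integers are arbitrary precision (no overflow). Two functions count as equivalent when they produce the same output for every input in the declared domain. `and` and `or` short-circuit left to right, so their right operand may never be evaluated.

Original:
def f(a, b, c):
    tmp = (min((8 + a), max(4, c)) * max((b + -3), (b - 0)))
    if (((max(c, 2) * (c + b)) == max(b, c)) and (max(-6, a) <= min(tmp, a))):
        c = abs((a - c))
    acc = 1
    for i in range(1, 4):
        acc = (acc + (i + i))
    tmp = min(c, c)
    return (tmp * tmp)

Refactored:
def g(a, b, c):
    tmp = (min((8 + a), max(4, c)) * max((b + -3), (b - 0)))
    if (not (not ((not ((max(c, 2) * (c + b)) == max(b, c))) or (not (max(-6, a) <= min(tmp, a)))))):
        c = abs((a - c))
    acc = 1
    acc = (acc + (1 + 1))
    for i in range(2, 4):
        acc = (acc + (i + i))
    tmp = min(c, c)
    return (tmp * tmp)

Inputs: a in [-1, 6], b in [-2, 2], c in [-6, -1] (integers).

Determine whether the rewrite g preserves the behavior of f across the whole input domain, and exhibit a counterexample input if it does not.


Take a=-1, b=-2, c=-6.
f: tmp := -8 | (((max(c, 2) * (c + b)) == max(b, c)) and (max(-6, a) <= min(tmp, a))): false | acc := 1 | iter i=1: | acc := 3 | iter i=2: | acc := 7 | iter i=3: | acc := 13 | tmp := -6 | result 36
g: tmp := -8 | (not (not ((not ((max(c, 2) * (c + b)) == max(b, c))) or (not (max(-6, a) <= min(tmp, a)))))): true | c := 5 | acc := 1 | acc := 3 | iter i=2: | acc := 7 | iter i=3: | acc := 13 | tmp := 5 | result 25
36 vs 25 — the two versions disagree here.
verdict: not equivalent; witness: a=-1, b=-2, c=-6


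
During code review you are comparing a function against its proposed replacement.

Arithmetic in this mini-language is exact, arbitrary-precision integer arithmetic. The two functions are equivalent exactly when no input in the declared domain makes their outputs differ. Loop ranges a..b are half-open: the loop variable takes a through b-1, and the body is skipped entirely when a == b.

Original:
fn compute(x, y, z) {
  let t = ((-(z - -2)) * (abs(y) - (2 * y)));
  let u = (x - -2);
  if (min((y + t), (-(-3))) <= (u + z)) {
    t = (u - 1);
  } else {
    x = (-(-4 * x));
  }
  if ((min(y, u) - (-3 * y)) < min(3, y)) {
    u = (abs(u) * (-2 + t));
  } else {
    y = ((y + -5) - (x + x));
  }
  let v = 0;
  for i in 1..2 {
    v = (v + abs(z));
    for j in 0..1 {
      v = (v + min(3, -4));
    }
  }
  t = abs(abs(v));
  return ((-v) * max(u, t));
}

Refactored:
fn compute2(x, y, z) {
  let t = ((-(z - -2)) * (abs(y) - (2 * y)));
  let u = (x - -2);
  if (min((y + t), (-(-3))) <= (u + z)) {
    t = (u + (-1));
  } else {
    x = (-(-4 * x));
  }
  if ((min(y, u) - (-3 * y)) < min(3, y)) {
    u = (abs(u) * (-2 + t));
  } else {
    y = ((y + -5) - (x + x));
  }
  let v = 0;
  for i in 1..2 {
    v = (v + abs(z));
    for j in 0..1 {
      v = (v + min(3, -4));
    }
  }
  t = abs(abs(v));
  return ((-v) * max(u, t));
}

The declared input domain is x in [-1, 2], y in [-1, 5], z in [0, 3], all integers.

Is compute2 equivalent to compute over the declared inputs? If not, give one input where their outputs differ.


Reading the diff, among the changes: arithmetic usage differs.
One worked example (x=2, y=4, z=2) — compute: t becomes 16; next u becomes 4; next (min((y + t), (-(-3))) <= (u + z)) evaluates to true; next t becomes 3; next ((min(y, u) - (-3 * y)) < min(3, y)) evaluates to false; next y becomes -5; next v becomes 0; next at i=1:; next v becomes 2; next at j=0:; next v becomes -2; next t becomes 2; next final value 8; compute2: t becomes 16; next u becomes 4; next (min((y + t), (-(-3))) <= (u + z)) evaluates to true; next t becomes 3; next ((min(y, u) - (-3 * y)) < min(3, y)) evaluates to false; next y becomes -5; next v becomes 0; next at i=1:; next v becomes 2; next at j=0:; next v becomes -2; next t becomes 2; next final value 8; agreement on 8.
Sweeping the whole domain (112 inputs) finds no disagreement.
verdict: equivalent


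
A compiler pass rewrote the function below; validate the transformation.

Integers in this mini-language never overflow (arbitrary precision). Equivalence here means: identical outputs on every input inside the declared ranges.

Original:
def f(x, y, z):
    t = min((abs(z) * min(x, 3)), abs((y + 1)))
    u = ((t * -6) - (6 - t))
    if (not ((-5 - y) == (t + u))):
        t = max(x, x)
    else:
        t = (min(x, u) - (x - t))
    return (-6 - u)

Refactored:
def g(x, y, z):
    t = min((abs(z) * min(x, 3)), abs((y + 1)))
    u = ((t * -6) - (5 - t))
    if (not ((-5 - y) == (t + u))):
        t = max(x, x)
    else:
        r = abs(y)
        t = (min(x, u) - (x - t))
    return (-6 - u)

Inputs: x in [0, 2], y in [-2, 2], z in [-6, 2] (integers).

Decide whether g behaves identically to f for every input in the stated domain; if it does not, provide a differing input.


These are not equivalent — on x=0, y=-2, z=-6 the outputs split (0 vs -1).
f: t := 0 | u := -6 | (not ((-5 - y) == (t + u))): true | t := 0 | result 0
g: t := 0 | u := -5 | (not ((-5 - y) == (t + u))): true | t := 0 | result -1
verdict: not equivalent; witness: x=0, y=-2, z=-6


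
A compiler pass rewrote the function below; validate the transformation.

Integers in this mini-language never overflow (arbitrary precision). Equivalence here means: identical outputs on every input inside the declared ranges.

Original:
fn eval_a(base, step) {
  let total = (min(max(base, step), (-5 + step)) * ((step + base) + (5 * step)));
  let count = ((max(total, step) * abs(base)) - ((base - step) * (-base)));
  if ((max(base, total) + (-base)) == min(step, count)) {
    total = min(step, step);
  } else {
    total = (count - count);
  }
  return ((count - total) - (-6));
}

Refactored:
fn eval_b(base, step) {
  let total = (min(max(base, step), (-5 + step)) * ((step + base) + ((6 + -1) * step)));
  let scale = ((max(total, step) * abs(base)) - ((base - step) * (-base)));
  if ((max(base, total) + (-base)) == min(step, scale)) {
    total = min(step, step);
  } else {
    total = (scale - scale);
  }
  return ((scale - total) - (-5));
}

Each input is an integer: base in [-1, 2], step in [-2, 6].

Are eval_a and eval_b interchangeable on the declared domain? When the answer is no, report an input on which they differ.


The rewrite breaks on base=-1, step=-2, where the results are 96 and 95.
eval_a: total becomes 91; next count becomes 90; next ((max(base, total) + (-base)) == min(step, count)) evaluates to false; next total becomes 0; next final value 96
eval_b: total becomes 91; next scale becomes 90; next ((max(base, total) + (-base)) == min(step, scale)) evaluates to false; next total becomes 0; next final value 95
verdict: not equivalent; witness: base=-1, step=-2
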